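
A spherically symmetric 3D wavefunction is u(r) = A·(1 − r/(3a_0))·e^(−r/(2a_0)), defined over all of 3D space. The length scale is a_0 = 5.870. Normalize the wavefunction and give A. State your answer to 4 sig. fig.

Normalization requires ∫|u|² 4πr² dr = 1, integrated from 0 to ∞.
In 3D with spherical symmetry the volume element is 4πr² dr.
With ∫₀^∞ r^4 e^(−αr) dr = 4!/α^5, the integral (without the A² prefactor) comes out to 8·π·a_0^3/3.
Setting this equal to 1 gives A² = 1/(8·π·a_0^3/3).
Plugging in a_0 = 5.870 yields A = 0.024293.

A ≈ 0.02429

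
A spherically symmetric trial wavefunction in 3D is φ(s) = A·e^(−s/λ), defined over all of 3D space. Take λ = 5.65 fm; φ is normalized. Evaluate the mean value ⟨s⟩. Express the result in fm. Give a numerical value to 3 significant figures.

⟨s⟩ ≈ 8.48 fm

By definition ⟨s⟩ = ∫ s |φ(s)|² 4πs² ds.
Evaluating both integrals, ⟨s⟩ = 3·λ/2.
With λ = 5.65, ⟨s⟩ = 8.475.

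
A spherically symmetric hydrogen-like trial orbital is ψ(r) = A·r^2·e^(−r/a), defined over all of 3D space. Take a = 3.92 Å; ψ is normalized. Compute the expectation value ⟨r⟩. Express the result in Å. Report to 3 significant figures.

⟨r⟩ ≈ 13.7 Å

By definition ⟨r⟩ = ∫ r |ψ(r)|² 4πr² dr.
Using ∫₀^∞ rⁿ e^(−αr) dr = n!/αⁿ⁺¹, evaluating both integrals, ⟨r⟩ = 7·a/2.
With a = 3.92, ⟨r⟩ = 13.72.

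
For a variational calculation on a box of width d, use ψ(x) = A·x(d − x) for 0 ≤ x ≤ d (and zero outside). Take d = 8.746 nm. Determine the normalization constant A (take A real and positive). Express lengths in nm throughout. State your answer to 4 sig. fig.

The normalization condition is ∫|ψ|² dx = 1 from 0 to d.
Expanding the polynomial and integrating term by term, the integral (without the A² prefactor) comes out to d^5/30.
Substituting d = 8.746 gives A² = 0.00058624, so A = 0.024212.

A ≈ 0.02421 nm^(-5/2)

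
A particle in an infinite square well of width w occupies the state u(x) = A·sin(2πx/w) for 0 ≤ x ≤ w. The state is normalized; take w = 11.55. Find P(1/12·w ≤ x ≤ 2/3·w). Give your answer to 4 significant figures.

P = ∫_{1/12·w}^{2/3·w} |u(x)|² dx.
With A² fixed by ∫|u|² = 1, i.e. A² = (w/2)^(−1), substitute and integrate.
Let t = x/w; then A² and the length scale cancel, so P = ∫_{1/12}^{2/3} sin(2·π·t)^2 dt ÷ ∫_{0}^{1} sin(2·π·t)^2 dt.
An antiderivative of sin(2·π·t)^2 is t/2 - sin(4·π·t)/(8·π); evaluating from 1/12 to 2/3 gives 7/24, while the full integral is 1/2.
This works out to P = 7/12.

P ≈ 0.5833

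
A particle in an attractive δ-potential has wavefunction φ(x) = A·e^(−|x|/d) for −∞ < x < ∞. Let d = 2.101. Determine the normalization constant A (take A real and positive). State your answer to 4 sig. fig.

A ≈ 0.6899

Normalization requires ∫|φ|² dx = 1, integrated from −∞ to ∞.
With ∫₀^∞ x^0 e^(−αx) dx = 0!/α^1, the integral (without the A² prefactor) comes out to d.
Plugging in d = 2.101 yields A = 0.68990.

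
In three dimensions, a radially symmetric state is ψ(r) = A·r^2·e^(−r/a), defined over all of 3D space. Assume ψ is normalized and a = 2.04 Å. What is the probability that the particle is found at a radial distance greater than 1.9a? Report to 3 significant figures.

With dV = 4πr²dr, the probability is ∫|ψ|² dV over r > 1.9a.
A² is fixed by ∫₀^∞ 4πr²|ψ|² dr = 1, i.e. A² = (45·π·a^7/2)^(−1).
Substituting u = r/a, A², 4π and the length scale all cancel in the ratio: P = ∫_{1.9}^{∞} u^6·e^(-2·u) du / ∫_{0}^{∞} u^6·e^(-2·u) du.
Using ∫ u^6·e^(-2·u) du = -(4·u^6 + 12·u^5 + 30·u^4 + 60·u^3 + 90·u^2 + 90·u + 45)·e^(-2·u)/8, the numerator is ≈ 5.1137 and the denominator is 45/8.
The region integral divided by the full integral gives P = 0.9091.

P ≈ 0.909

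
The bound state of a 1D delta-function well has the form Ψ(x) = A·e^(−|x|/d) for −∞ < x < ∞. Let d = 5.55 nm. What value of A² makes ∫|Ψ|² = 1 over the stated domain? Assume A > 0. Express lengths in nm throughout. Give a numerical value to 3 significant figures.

A^2 ≈ 0.180 nm^(-1)

We need A² ∫|f|² dx = 1, taking the integral from −∞ to ∞.
With ∫₀^∞ x^0 e^(−αx) dx = 0!/α^1, with Ψ = A·e^(−|x|/d), the integral evaluates to A²·[d].
Plugging in d = 5.55 yields A = 0.4245.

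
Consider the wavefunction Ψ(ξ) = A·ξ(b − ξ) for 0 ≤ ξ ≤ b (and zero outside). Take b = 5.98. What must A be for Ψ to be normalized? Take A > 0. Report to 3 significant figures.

The normalization condition is ∫|Ψ|² dξ = 1 from 0 to b.
Expanding the polynomial and integrating term by term, carrying out the integral gives A² · b^5/30.
Hence A² = 1/[b^5/30].
With b = 5.98: A² = 0.003923 and A = 0.06263.

A ≈ 0.0626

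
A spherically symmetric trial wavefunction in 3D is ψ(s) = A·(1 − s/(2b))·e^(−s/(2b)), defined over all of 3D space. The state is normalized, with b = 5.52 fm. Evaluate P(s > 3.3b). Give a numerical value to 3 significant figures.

P ≈ 0.906

With dV = 4πs²ds, the probability is ∫|ψ|² dV over s > 3.3b.
A² is fixed by ∫₀^∞ 4πs²|ψ|² ds = 1, i.e. A² = (8·π·b^3)^(−1).
Substituting u = s/b, A², 4π and the length scale all cancel in the ratio: P = ∫_{3.3}^{∞} u^2·(1 - u/2)^2·e^(-u) du / ∫_{0}^{∞} u^2·(1 - u/2)^2·e^(-u) du.
An antiderivative of u^2·(1 - u/2)^2·e^(-u) is -(u^4/4 + u^2 + 2·u + 2)·e^(-u); evaluating from 3.3 to ∞ gives ≈ 1.8124, while the full integral is 2.
This evaluates to P = 0.9062.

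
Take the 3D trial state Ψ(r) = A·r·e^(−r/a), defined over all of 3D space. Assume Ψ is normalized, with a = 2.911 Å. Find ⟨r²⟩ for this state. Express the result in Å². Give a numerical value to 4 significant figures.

⟨r²⟩ = ∫ r^2 |Ψ|² 4πr² dr over the full domain.
With ∫₀^∞ r^6 e^(−αr) dr = 6!/α^7, the ratio of the moment integral to the normalization integral gives ⟨r²⟩ = 15·a^2/2.
Putting a = 2.911 gives 63.554.

⟨r^2⟩ ≈ 63.55 Å^2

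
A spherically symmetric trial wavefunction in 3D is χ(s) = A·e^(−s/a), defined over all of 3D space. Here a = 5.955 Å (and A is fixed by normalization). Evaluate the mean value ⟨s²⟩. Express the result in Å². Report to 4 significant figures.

⟨s^2⟩ ≈ 106.4 Å^2

The expectation value is the |χ|²-weighted average of s^2: ∫ s^2|χ|² 4πs² ds.
Evaluating both integrals, ⟨s²⟩ = 3·a^2.
Putting a = 5.955 gives 106.39.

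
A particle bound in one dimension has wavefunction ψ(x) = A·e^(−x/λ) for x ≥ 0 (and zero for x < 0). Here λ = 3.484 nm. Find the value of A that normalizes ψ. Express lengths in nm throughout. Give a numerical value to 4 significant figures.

The normalization condition is ∫|ψ|² dx = 1 from 0 to ∞.
With ∫₀^∞ x^0 e^(−αx) dx = 0!/α^1, ∫|ψ|² dx = A²·(λ/2).
Setting this equal to 1 gives A² = 1/(λ/2).
With λ = 3.484: A² = 0.57405 and A = 0.75766.

A ≈ 0.7577 nm^(-1/2)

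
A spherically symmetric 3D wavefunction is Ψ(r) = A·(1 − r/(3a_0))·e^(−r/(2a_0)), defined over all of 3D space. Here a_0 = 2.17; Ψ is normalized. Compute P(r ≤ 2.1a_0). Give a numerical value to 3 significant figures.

P = ∫ |Ψ|² 4πr² dr over r ≤ 2.1a_0.
A² is fixed by ∫₀^∞ 4πr²|Ψ|² dr = 1, i.e. A² = (8·π·a_0^3/3)^(−1).
Substituting u = r/a_0, A², 4π and the length scale all cancel in the ratio: P = ∫_{0}^{2.1} u^2·(1 - u/3)^2·e^(-u) du / ∫_{0}^{∞} u^2·(1 - u/3)^2·e^(-u) du.
With ∫ u^2·(1 - u/3)^2·e^(-u) du = (-u^4 + 2·u^3 - 3·u^2 - 6·u - 6)·e^(-u)/9 + C, the region integral is ≈ 0.22098 and the full one is 2/3.
Taking the ratio yields P = 0.3315.

P ≈ 0.331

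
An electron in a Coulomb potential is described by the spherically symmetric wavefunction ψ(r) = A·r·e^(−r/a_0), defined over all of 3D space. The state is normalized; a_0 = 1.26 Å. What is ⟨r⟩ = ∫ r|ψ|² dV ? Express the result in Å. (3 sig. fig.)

By definition ⟨r⟩ = ∫ r |ψ(r)|² 4πr² dr.
Using ∫₀^∞ rⁿ e^(−αr) dr = n!/αⁿ⁺¹, the ratio of the moment integral to the normalization integral gives ⟨r⟩ = 5·a_0/2.
With a_0 = 1.26, ⟨r⟩ = 3.150.

⟨r⟩ ≈ 3.15 Å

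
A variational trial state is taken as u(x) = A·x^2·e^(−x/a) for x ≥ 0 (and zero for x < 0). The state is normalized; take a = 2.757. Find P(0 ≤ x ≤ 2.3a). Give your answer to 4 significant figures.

P ≈ 0.4868

|u|² is the probability density, so P = ∫_{0}^{2.3a} |u|² dx.
Since A² = 1/(3·a^5/4), this is the region integral divided by the full normalization integral.
Substituting t = x/a, A² and the length scale cancel in the ratio: P = ∫_{0}^{2.3} t^4·e^(-2·t) dt / ∫_{0}^{∞} t^4·e^(-2·t) dt.
With ∫ t^4·e^(-2·t) dt = -(t^4/2 + t^3 + 3·t^2/2 + 3·t/2 + 3/4)·e^(-2·t) + C, the region integral is ≈ 0.365074 and the full one is 3/4.
This works out to P = 0.48677.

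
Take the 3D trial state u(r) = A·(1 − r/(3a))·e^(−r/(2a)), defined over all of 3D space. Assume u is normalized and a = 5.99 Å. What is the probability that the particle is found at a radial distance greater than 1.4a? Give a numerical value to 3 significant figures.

P ≈ 0.766

With dV = 4πr²dr, the probability is ∫|u|² dV over r > 1.4a.
A² is fixed by ∫₀^∞ 4πr²|u|² dr = 1, i.e. A² = (8·π·a^3/3)^(−1).
Let t = r/a; then A², 4π and the length scale all cancel, so P = ∫_{1.4}^{∞} t^2·(1 - t/3)^2·e^(-t) dt ÷ ∫_{0}^{∞} t^2·(1 - t/3)^2·e^(-t) dt.
Using ∫ t^2·(1 - t/3)^2·e^(-t) dt = (-t^4 + 2·t^3 - 3·t^2 - 6·t - 6)·e^(-t)/9, the numerator is 1294·e^(-7/5)/625 and the denominator is 2/3.
The region integral divided by the full integral gives P = 0.7658.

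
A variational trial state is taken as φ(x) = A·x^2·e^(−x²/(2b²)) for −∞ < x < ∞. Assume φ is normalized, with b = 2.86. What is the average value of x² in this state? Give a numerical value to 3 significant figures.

The expectation value is the |φ|²-weighted average of x^2: ∫ x^2|φ|² dx.
With ∫_{−∞}^{∞} x^(2m) e^(−αx²) dx = (2m−1)!!·√π / (2^m α^(m+1/2)), evaluating both integrals, ⟨x²⟩ = 5·b^2/2.
With b = 2.86, ⟨x^2⟩ = 20.45.

⟨x^2⟩ ≈ 20.4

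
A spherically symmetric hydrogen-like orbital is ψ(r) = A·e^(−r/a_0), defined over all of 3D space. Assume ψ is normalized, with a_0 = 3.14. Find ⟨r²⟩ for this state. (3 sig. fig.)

⟨r^2⟩ ≈ 29.6

The expectation value is the |ψ|²-weighted average of r^2: ∫ r^2|ψ|² 4πr² dr.
Using ∫₀^∞ rⁿ e^(−αr) dr = n!/αⁿ⁺¹, evaluating both integrals, ⟨r²⟩ = 3·a_0^2.
Putting a_0 = 3.14 gives 29.58.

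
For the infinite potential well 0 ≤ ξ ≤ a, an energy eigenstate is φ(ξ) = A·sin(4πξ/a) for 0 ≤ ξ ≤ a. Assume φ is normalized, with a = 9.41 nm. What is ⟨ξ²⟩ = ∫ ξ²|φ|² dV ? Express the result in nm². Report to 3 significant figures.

By definition ⟨ξ²⟩ = ∫ ξ^2 |φ(ξ)|² dξ.
Evaluating both integrals, ⟨ξ²⟩ = -a^2/(32·π^2) + a^2/3.
Putting a = 9.41 gives 29.24.

⟨ξ^2⟩ ≈ 29.2 nm^2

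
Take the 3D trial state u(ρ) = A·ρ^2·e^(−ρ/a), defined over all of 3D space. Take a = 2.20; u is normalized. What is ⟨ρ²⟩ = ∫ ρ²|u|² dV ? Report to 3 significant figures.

⟨ρ^2⟩ ≈ 67.8

The expectation value is the |u|²-weighted average of ρ^2: ∫ ρ^2|u|² 4πρ² dρ.
The ratio of the moment integral to the normalization integral gives ⟨ρ²⟩ = 14·a^2.
Putting a = 2.20 gives 67.76.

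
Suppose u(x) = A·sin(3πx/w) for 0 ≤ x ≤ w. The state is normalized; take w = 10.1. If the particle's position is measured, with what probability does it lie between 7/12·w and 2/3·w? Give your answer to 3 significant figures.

|u|² is the probability density, so P = ∫_{7/12·w}^{2/3·w} |u|² dx.
With A² fixed by ∫|u|² = 1, i.e. A² = (w/2)^(−1), substitute and integrate.
Let t = x/w; then A² and the length scale cancel, so P = ∫_{7/12}^{2/3} sin(3·π·t)^2 dt ÷ ∫_{0}^{1} sin(3·π·t)^2 dt.
Using ∫ sin(3·π·t)^2 dt = t/2 - sin(6·π·t)/(12·π), the numerator is 1/24 - 1/(12·π) and the denominator is 1/2.
This works out to P = (-2 + π)/(12·π).

P ≈ 0.0303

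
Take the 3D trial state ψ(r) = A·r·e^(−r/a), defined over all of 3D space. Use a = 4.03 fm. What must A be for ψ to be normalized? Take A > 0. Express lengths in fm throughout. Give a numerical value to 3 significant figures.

A ≈ 0.00999 fm^(-5/2)

We need A² ∫|f|² 4πr² dr = 1, taking the integral from 0 to ∞.
(Spherical symmetry: dV = 4πr² dr.)
With ψ = A·r·e^(−r/a), the integral evaluates to A²·[3·π·a^5].
So A² = (3·π·a^5)^(−1).
Substituting a = 4.03 gives A² = 0.00009982, so A = 0.009991.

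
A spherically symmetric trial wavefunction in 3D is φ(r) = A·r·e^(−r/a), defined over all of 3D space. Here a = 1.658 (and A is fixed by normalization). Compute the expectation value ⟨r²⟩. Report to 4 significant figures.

⟨r²⟩ = ∫ r^2 |φ|² 4πr² dr over the full domain.
With ∫₀^∞ r^6 e^(−αr) dr = 6!/α^7, the ratio of the moment integral to the normalization integral gives ⟨r²⟩ = 15·a^2/2.
Putting a = 1.658 gives 20.617.

⟨r^2⟩ ≈ 20.62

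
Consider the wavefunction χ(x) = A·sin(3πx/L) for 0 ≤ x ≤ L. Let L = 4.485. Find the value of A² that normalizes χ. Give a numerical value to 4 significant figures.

The normalization condition is ∫|χ|² dx = 1 from 0 to L.
The integral (without the A² prefactor) comes out to L/2.
Setting this equal to 1 gives A² = 1/(L/2).
With L = 4.485: A² = 0.44593 and A = 0.66778.

A^2 ≈ 0.4459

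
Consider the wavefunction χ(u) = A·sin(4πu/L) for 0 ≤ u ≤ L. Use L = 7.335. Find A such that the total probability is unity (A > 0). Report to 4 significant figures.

A ≈ 0.5222

We need A² ∫|f|² du = 1, taking the integral from 0 to L.
∫|χ|² du = A²·(L/2).
Setting this equal to 1 gives A² = 1/(L/2).
With L = 7.335: A² = 0.27267 and A = 0.52217.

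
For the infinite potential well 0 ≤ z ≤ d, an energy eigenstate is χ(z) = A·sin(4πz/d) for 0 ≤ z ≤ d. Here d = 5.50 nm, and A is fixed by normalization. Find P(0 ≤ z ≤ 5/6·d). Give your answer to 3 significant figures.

P ≈ 0.799

The probability is P = ∫ |χ|² dz over [0, 5/6·d].
With A² fixed by ∫|χ|² = 1, i.e. A² = (d/2)^(−1), substitute and integrate.
Let u = z/d; then A² and the length scale cancel, so P = ∫_{0}^{5/6} sin(4·π·u)^2 du ÷ ∫_{0}^{1} sin(4·π·u)^2 du.
With ∫ sin(4·π·u)^2 du = u/2 - sin(4·π·u)·cos(4·π·u)/(8·π) + C, the region integral is -√(3)/(32·π) + 5/12 and the full one is 1/2.
This works out to P = -√(3)/(16·π) + 5/6.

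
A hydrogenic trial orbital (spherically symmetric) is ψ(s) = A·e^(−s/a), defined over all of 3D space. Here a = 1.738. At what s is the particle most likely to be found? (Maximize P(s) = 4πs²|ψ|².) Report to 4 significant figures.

s ≈ 1.738

Set d/ds [P(s) = 4πs²|ψ|²] = 0 and solve for s > 0.
Solving yields s = a.
With a = 1.738, the most probable radial distance is 1.7380.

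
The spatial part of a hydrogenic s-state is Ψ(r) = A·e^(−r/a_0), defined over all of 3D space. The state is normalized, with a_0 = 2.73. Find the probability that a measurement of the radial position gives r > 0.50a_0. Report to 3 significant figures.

P ≈ 0.920

P = ∫ |Ψ|² 4πr² dr over r > 0.50a_0.
Normalization gives A² = 1/(π·a_0^3).
In terms of u = r/a_0 (A², 4π and the length scale all cancel between numerator and denominator), P = [∫_{0.50}^{∞} u^2·e^(-2·u) du] / [∫_{0}^{∞} u^2·e^(-2·u) du].
Using ∫ u^2·e^(-2·u) du = -(2·u^2 + 2·u + 1)·e^(-2·u)/4, the numerator is 5·e^(-1)/8 and the denominator is 1/4.
Taking the ratio yields P = 0.9197.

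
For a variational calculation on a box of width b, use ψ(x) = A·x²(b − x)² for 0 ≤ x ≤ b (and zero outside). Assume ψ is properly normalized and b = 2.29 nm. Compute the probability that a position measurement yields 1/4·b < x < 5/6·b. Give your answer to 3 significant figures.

P ≈ 0.942

P = ∫_{1/4·b}^{5/6·b} |ψ(x)|² dx.
The normalization integral ∫|ψ|²dx over the whole domain equals b^9/630·A², and A² cancels in the ratio.
In terms of u = x/b (A² and the length scale cancel between numerator and denominator), P = [∫_{1/4}^{5/6} u^4·(1 - u)^4 du] / [∫_{0}^{1} u^4·(1 - u)^4 du].
An antiderivative of u^4·(1 - u)^4 is u^5·(70·u^4 - 315·u^3 + 540·u^2 - 420·u + 126)/630; evaluating from 1/4 to 5/6 gives ≈ 0.0014954, while the full integral is 1/630.
Evaluating gives P = 0.9421.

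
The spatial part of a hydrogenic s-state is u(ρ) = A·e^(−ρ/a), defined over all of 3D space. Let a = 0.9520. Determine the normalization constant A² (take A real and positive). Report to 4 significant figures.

A^2 ≈ 0.3689

Require ∫ |u|² 4πρ² dρ = 1 over the whole domain.
∫|u|² 4πρ² dρ = A²·(π·a^3).
Hence A² = 1/[π·a^3].
Substituting a = 0.9520 gives A² = 0.36893, so A = 0.60739.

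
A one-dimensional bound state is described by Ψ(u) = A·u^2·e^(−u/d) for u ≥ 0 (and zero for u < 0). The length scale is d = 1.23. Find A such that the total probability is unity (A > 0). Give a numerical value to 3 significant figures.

A ≈ 0.688

We need A² ∫|f|² du = 1, taking the integral from 0 to ∞.
The integral (without the A² prefactor) comes out to 3·d^5/4.
Setting this equal to 1 gives A² = 1/(3·d^5/4).
Substituting d = 1.23 gives A² = 0.4736, so A = 0.6882.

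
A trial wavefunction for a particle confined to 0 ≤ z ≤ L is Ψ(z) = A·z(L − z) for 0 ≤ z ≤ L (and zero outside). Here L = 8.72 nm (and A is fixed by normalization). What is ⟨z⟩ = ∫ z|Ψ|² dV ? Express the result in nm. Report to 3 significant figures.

⟨z⟩ ≈ 4.36 nm

⟨z⟩ = ∫ z |Ψ|² dz over the full domain.
Since the A² factors cancel between numerator and denominator, ⟨z⟩ = L/2.
With L = 8.72, ⟨z⟩ = 4.360.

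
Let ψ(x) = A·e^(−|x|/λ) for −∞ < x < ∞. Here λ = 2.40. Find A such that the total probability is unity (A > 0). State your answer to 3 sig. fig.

Normalization requires ∫|ψ|² dx = 1, integrated from −∞ to ∞.
With ∫₀^∞ x^0 e^(−αx) dx = 0!/α^1, with ψ = A·e^(−|x|/λ), the integral evaluates to A²·[λ].
Plugging in λ = 2.40 yields A = 0.6455.

A ≈ 0.645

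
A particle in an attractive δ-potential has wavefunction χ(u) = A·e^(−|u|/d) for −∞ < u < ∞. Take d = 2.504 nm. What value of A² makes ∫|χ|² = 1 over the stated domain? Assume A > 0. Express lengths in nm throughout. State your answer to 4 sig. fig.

A^2 ≈ 0.3994 nm^(-1)

We need A² ∫|f|² du = 1, taking the integral from −∞ to ∞.
With χ = A·e^(−|u|/d), the integral evaluates to A²·[d].
Hence A² = 1/[d].
With d = 2.504: A² = 0.39936 and A = 0.63195.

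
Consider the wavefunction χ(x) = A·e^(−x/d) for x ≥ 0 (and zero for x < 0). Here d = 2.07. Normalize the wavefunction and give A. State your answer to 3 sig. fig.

A ≈ 0.983

Require ∫ |χ|² dx = 1 over the whole domain.
Recall ∫₀^∞ x^m e^(−x/β) dx = m!·β^(m+1), carrying out the integral gives A² · d/2.
So A² = (d/2)^(−1).
With d = 2.07: A² = 0.9662 and A = 0.9829.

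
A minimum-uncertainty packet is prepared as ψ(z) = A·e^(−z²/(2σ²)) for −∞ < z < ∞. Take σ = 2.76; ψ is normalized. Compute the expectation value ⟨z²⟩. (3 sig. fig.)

⟨z^2⟩ ≈ 3.81

The expectation value is the |ψ|²-weighted average of z^2: ∫ z^2|ψ|² dz.
Since the A² factors cancel between numerator and denominator, ⟨z²⟩ = σ^2/2.
Putting σ = 2.76 gives 3.809.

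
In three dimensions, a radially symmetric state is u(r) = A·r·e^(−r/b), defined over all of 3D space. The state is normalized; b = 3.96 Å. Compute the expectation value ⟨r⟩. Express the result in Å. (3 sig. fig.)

By definition ⟨r⟩ = ∫ r |u(r)|² 4πr² dr.
The ratio of the moment integral to the normalization integral gives ⟨r⟩ = 5·b/2.
With b = 3.96, ⟨r⟩ = 9.900.

⟨r⟩ ≈ 9.90 Å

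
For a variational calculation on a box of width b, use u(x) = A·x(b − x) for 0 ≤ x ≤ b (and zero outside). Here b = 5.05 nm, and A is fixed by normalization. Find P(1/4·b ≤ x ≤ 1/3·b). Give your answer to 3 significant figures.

P = ∫_{1/4·b}^{1/3·b} |u(x)|² dx.
The normalization integral ∫|u|²dx over the whole domain equals b^5/30·A², and A² cancels in the ratio.
Substituting t = x/b, A² and the length scale cancel in the ratio: P = ∫_{1/4}^{1/3} t^2·(1 - t)^2 dt / ∫_{0}^{1} t^2·(1 - t)^2 dt.
With ∫ t^2·(1 - t)^2 dt = t^3·(6·t^2 - 15·t + 10)/30 + C, the region integral is ≈ 0.0035454 and the full one is 1/30.
This works out to P = 0.1064.

P ≈ 0.106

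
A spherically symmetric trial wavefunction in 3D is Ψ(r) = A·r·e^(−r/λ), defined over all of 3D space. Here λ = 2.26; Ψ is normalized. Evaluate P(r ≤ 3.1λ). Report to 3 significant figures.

P ≈ 0.741

With dV = 4πr²dr, the probability is ∫|Ψ|² dV over r ≤ 3.1λ.
The full normalization integral is A²·[3·π·λ^5] = 1, fixing A².
Let u = r/λ; then A², 4π and the length scale all cancel, so P = ∫_{0}^{3.1} u^4·e^(-2·u) du ÷ ∫_{0}^{∞} u^4·e^(-2·u) du.
With ∫ u^4·e^(-2·u) du = -(u^4/2 + u^3 + 3·u^2/2 + 3·u/2 + 3/4)·e^(-2·u) + C, the region integral is ≈ 0.55562 and the full one is 3/4.
This evaluates to P = 0.7408.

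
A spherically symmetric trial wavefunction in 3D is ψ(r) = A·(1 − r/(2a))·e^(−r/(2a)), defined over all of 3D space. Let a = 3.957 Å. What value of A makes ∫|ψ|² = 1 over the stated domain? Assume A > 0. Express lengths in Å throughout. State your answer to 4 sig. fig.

A ≈ 0.02534 Å^(-3/2)

The normalization condition is ∫|ψ|² 4πr² dr = 1 from 0 to ∞.
The angular integral contributes 4π, leaving ∫₀^∞ r²|ψ|² dr.
With ∫₀^∞ r^4 e^(−αr) dr = 4!/α^5, with ψ = A·(1 − r/(2a))·e^(−r/(2a)), the integral evaluates to A²·[8·π·a^3].
Plugging in a = 3.957 yields A = 0.025341.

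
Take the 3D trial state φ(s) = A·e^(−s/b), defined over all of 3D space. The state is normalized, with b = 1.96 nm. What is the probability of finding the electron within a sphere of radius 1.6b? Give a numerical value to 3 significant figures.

P ≈ 0.620

With dV = 4πs²ds, the probability is ∫|φ|² dV over s ≤ 1.6b.
Normalization gives A² = 1/(π·b^3).
Let u = s/b; then A², 4π and the length scale all cancel, so P = ∫_{0}^{1.6} u^2·e^(-2·u) du ÷ ∫_{0}^{∞} u^2·e^(-2·u) du.
An antiderivative of u^2·e^(-2·u) is -(2·u^2 + 2·u + 1)·e^(-2·u)/4; evaluating from 0 to 1.6 gives 1/4 - 233·e^(-16/5)/100, while the full integral is 1/4.
The region integral divided by the full integral gives P = 0.6201.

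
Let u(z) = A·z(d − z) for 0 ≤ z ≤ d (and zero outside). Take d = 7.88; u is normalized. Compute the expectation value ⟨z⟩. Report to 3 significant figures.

By definition ⟨z⟩ = ∫ z |u(z)|² dz.
Expanding the polynomial and integrating term by term, evaluating both integrals, ⟨z⟩ = d/2.
Putting d = 7.88 gives 3.940.

⟨z⟩ ≈ 3.94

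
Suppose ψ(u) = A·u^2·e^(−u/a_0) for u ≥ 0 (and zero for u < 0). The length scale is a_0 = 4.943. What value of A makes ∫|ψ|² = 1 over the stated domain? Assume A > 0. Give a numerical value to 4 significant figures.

Normalization requires ∫|ψ|² du = 1, integrated from 0 to ∞.
Carrying out the integral gives A² · 3·a_0^5/4.
Plugging in a_0 = 4.943 yields A = 0.021257.

A ≈ 0.02126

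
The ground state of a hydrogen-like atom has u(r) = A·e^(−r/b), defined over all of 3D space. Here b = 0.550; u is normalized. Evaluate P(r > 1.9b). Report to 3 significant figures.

With dV = 4πr²dr, the probability is ∫|u|² dV over r > 1.9b.
Normalization gives A² = 1/(π·b^3).
In terms of t = r/b (A², 4π and the length scale all cancel between numerator and denominator), P = [∫_{1.9}^{∞} t^2·e^(-2·t) dt] / [∫_{0}^{∞} t^2·e^(-2·t) dt].
An antiderivative of t^2·e^(-2·t) is -(2·t^2 + 2·t + 1)·e^(-2·t)/4; evaluating from 1.9 to ∞ gives 601·e^(-19/5)/200, while the full integral is 1/4.
Taking the ratio yields P = 0.2689.

P ≈ 0.269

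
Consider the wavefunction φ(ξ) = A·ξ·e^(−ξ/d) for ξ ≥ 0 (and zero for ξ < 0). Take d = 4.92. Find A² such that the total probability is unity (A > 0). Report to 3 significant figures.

The normalization condition is ∫|φ|² dξ = 1 from 0 to ∞.
With φ = A·ξ·e^(−ξ/d), the integral evaluates to A²·[d^3/4].
So A² = (d^3/4)^(−1).
Plugging in d = 4.92 yields A = 0.1833.

A^2 ≈ 0.0336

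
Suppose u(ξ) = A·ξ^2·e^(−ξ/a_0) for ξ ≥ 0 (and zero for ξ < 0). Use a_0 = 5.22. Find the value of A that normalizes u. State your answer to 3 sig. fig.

A ≈ 0.0185

Require ∫ |u|² dξ = 1 over the whole domain.
Recall ∫₀^∞ ξ^m e^(−ξ/β) dξ = m!·β^(m+1), the integral (without the A² prefactor) comes out to 3·a_0^5/4.
Substituting a_0 = 5.22 gives A² = 0.0003440, so A = 0.01855.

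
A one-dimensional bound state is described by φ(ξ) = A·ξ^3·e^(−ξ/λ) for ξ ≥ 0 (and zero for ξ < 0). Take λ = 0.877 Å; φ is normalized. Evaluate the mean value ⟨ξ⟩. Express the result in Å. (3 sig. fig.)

⟨ξ⟩ ≈ 3.07 Å

⟨ξ⟩ = ∫ ξ |φ|² dξ over the full domain.
Evaluating both integrals, ⟨ξ⟩ = 7·λ/2.
With λ = 0.877, ⟨ξ⟩ = 3.070.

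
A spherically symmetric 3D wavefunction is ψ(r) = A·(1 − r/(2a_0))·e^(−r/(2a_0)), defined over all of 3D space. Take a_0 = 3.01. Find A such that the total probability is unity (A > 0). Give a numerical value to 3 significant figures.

Require ∫ |ψ|² 4πr² dr = 1 over the whole domain.
The angular integral contributes 4π, leaving ∫₀^∞ r²|ψ|² dr.
Using ∫₀^∞ rⁿ e^(−αr) dr = n!/αⁿ⁺¹, the integral (without the A² prefactor) comes out to 8·π·a_0^3.
With a_0 = 3.01: A² = 0.001459 and A = 0.03820.

A ≈ 0.0382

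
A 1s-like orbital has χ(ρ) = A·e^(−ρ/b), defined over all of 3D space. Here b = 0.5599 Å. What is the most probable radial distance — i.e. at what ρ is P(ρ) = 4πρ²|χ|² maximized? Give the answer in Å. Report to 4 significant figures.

The maximum of P(ρ) = 4πρ²|χ|² occurs where its derivative vanishes.
Solving yields ρ = b.
With b = 0.5599, the most probable radial distance is 0.55990 Å.

ρ ≈ 0.5599 Å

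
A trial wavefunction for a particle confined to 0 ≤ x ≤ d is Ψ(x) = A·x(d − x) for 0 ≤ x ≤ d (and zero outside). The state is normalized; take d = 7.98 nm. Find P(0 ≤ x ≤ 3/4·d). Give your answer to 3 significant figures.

|Ψ|² is the probability density, so P = ∫_{0}^{3/4·d} |Ψ|² dx.
Since A² = 1/(d^5/30), this is the region integral divided by the full normalization integral.
In terms of u = x/d (A² and the length scale cancel between numerator and denominator), P = [∫_{0}^{3/4} u^2·(1 - u)^2 du] / [∫_{0}^{1} u^2·(1 - u)^2 du].
Using ∫ u^2·(1 - u)^2 du = u^3·(6·u^2 - 15·u + 10)/30, the numerator is 153/5120 and the denominator is 1/30.
This works out to P = 459/512.

P ≈ 0.896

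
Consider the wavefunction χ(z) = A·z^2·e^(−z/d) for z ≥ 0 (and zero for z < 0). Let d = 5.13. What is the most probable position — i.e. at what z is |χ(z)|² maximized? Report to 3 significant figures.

Set d/dz [|χ(z)|²] = 0 and solve for z > 0.
This gives z = 2·d.
With d = 5.13, the most probable position is 10.26.

z ≈ 10.3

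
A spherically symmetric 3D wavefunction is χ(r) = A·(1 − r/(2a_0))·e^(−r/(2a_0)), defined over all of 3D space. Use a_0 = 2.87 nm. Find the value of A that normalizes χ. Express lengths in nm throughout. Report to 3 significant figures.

A ≈ 0.0410 nm^(-3/2)

The normalization condition is ∫|χ|² 4πr² dr = 1 from 0 to ∞.
With χ = A·(1 − r/(2a_0))·e^(−r/(2a_0)), the integral evaluates to A²·[8·π·a_0^3].
Hence A² = 1/[8·π·a_0^3].
Substituting a_0 = 2.87 gives A² = 0.001683, so A = 0.04103.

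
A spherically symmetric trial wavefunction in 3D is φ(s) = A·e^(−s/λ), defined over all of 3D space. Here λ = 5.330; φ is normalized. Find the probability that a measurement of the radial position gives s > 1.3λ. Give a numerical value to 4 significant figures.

P = ∫ |φ|² 4πs² ds over s > 1.3λ.
Normalization gives A² = 1/(π·λ^3).
Let u = s/λ; then A², 4π and the length scale all cancel, so P = ∫_{1.3}^{∞} u^2·e^(-2·u) du ÷ ∫_{0}^{∞} u^2·e^(-2·u) du.
With ∫ u^2·e^(-2·u) du = -(2·u^2 + 2·u + 1)·e^(-2·u)/4 + C, the region integral is 349·e^(-13/5)/200 and the full one is 1/4.
Taking the ratio yields P = 0.51843.

P ≈ 0.5184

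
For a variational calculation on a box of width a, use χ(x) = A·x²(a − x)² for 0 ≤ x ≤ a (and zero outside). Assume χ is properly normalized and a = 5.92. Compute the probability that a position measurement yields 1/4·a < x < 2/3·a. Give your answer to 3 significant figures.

P ≈ 0.806

|χ|² is the probability density, so P = ∫_{1/4·a}^{2/3·a} |χ|² dx.
The normalization integral ∫|χ|²dx over the whole domain equals a^9/630·A², and A² cancels in the ratio.
In terms of u = x/a (A² and the length scale cancel between numerator and denominator), P = [∫_{1/4}^{2/3} u^4·(1 - u)^4 du] / [∫_{0}^{1} u^4·(1 - u)^4 du].
An antiderivative of u^4·(1 - u)^4 is u^5·(70·u^4 - 315·u^3 + 540·u^2 - 420·u + 126)/630; evaluating from 1/4 to 2/3 gives ≈ 0.0012797, while the full integral is 1/630.
Taking the ratio, P = 0.8062.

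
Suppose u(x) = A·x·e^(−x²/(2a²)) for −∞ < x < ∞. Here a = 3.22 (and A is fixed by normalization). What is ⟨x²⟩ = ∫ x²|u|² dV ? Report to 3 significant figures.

⟨x^2⟩ ≈ 15.6

⟨x²⟩ = ∫ x^2 |u|² dx over the full domain.
Since the A² factors cancel between numerator and denominator, ⟨x²⟩ = 3·a^2/2.
Putting a = 3.22 gives 15.55.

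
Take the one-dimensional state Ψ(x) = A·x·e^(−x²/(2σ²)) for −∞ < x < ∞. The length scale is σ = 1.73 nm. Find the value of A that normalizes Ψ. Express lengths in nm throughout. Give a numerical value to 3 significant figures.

A ≈ 0.467 nm^(-3/2)

Normalization requires ∫|Ψ|² dx = 1, integrated from −∞ to ∞.
Differentiating ∫e^(−αx²) dx = √(π/α) under α to get the higher moments, with Ψ = A·x·e^(−x²/(2σ²)), the integral evaluates to A²·[√(π)·σ^3/2].
Hence A² = 1/[√(π)·σ^3/2].
With σ = 1.73: A² = 0.2179 and A = 0.4668.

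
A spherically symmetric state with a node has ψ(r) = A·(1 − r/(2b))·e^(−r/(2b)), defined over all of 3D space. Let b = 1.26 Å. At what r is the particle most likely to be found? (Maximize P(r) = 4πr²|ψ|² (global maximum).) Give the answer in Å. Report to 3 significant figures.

The maximum of P(r) = 4πr²|ψ|² occurs where its derivative vanishes.
Solving yields r = b·(√(5) + 3).
With b = 1.26, the most probable radial distance is 6.597 Å.

r ≈ 6.60 Å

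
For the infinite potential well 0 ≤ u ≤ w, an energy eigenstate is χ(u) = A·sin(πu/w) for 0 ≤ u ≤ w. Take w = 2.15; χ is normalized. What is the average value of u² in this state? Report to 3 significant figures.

⟨u²⟩ = ∫ u^2 |χ|² du over the full domain.
Using sin²θ = (1 − cos 2θ)/2, evaluating both integrals, ⟨u²⟩ = -w^2/(2·π^2) + w^2/3.
Putting w = 2.15 gives 1.307.

⟨u^2⟩ ≈ 1.31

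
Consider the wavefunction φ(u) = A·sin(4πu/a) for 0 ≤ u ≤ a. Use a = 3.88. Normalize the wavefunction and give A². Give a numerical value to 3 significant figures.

Normalization requires ∫|φ|² du = 1, integrated from 0 to a.
With ∫₀^a sin²(nπu/a) du = a/2, carrying out the integral gives A² · a/2.
With a = 3.88: A² = 0.5155 and A = 0.7180.

A^2 ≈ 0.515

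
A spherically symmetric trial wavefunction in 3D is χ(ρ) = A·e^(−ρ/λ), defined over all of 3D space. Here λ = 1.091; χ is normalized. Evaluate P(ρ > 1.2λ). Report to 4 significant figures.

P ≈ 0.5697

P = ∫ |χ|² 4πρ² dρ over ρ > 1.2λ.
A² is fixed by ∫₀^∞ 4πρ²|χ|² dρ = 1, i.e. A² = (π·λ^3)^(−1).
In terms of u = ρ/λ (A², 4π and the length scale all cancel between numerator and denominator), P = [∫_{1.2}^{∞} u^2·e^(-2·u) du] / [∫_{0}^{∞} u^2·e^(-2·u) du].
Using ∫ u^2·e^(-2·u) du = -(2·u^2 + 2·u + 1)·e^(-2·u)/4, the numerator is 157·e^(-12/5)/100 and the denominator is 1/4.
This evaluates to P = 0.56971.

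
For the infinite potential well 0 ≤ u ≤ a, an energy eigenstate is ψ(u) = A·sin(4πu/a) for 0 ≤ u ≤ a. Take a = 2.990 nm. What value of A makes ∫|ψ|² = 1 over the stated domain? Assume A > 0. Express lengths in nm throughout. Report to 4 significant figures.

We need A² ∫|f|² du = 1, taking the integral from 0 to a.
With ψ = A·sin(4πu/a), the integral evaluates to A²·[a/2].
Substituting a = 2.990 gives A² = 0.66890, so A = 0.81786.

A ≈ 0.8179 nm^(-1/2)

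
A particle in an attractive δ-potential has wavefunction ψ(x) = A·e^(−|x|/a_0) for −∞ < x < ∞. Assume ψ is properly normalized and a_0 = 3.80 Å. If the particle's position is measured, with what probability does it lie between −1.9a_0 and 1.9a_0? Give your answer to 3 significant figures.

P ≈ 0.978

P = ∫_{−1.9a_0}^{1.9a_0} |ψ(x)|² dx.
With A² fixed by ∫|ψ|² = 1, i.e. A² = (a_0)^(−1), substitute and integrate.
Both integrals are even about x = 0, so only the x ≥ 0 halves are needed (the factors of 2 cancel). Let u = x/a_0; then A² and the length scale cancel, so P = ∫_{0}^{1.9} e^(-2·u) du ÷ ∫_{0}^{∞} e^(-2·u) du.
Using ∫ e^(-2·u) du = -e^(-2·u)/2, the numerator is 1/2 - e^(-19/5)/2 and the denominator is 1/2.
This works out to P = 0.9776.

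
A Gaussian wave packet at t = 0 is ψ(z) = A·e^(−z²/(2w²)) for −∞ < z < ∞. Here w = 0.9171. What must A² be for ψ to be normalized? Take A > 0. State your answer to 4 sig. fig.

A^2 ≈ 0.6152

We need A² ∫|f|² dz = 1, taking the integral from −∞ to ∞.
The integral (without the A² prefactor) comes out to √(π)·w.
Plugging in w = 0.9171 yields A = 0.78434.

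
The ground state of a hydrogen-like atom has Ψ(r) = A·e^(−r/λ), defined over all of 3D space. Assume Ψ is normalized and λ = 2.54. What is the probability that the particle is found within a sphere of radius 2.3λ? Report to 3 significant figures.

Integrate the radial probability density 4πr²|Ψ|² over r ≤ 2.3λ.
Normalization gives A² = 1/(π·λ^3).
Substituting u = r/λ, A², 4π and the length scale all cancel in the ratio: P = ∫_{0}^{2.3} u^2·e^(-2·u) du / ∫_{0}^{∞} u^2·e^(-2·u) du.
An antiderivative of u^2·e^(-2·u) is -(2·u^2 + 2·u + 1)·e^(-2·u)/4; evaluating from 0 to 2.3 gives 1/4 - 809·e^(-23/5)/200, while the full integral is 1/4.
The region integral divided by the full integral gives P = 0.8374.

P ≈ 0.837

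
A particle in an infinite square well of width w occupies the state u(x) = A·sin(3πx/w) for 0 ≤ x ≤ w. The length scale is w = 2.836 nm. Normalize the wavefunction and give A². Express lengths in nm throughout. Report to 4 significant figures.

A^2 ≈ 0.7052 nm^(-1)

Normalization requires ∫|u|² dx = 1, integrated from 0 to w.
Using sin²θ = (1 − cos 2θ)/2, ∫|u|² dx = A²·(w/2).
Plugging in w = 2.836 yields A = 0.83977.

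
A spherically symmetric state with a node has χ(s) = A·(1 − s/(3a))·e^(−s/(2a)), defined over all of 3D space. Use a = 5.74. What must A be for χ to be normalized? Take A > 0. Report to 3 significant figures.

A ≈ 0.0251

Normalization requires ∫|χ|² 4πs² ds = 1, integrated from 0 to ∞.
(Spherical symmetry: dV = 4πs² ds.)
Carrying out the integral gives A² · 8·π·a^3/3.
Setting this equal to 1 gives A² = 1/(8·π·a^3/3).
With a = 5.74: A² = 0.0006312 and A = 0.02512.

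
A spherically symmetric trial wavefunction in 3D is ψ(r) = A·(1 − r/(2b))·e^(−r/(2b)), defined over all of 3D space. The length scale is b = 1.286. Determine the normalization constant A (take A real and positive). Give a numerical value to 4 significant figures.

Require ∫ |ψ|² 4πr² dr = 1 over the whole domain.
In 3D with spherical symmetry the volume element is 4πr² dr.
∫|ψ|² 4πr² dr = A²·(8·π·b^3).
So A² = (8·π·b^3)^(−1).
With b = 1.286: A² = 0.018708 and A = 0.13678.

A ≈ 0.1368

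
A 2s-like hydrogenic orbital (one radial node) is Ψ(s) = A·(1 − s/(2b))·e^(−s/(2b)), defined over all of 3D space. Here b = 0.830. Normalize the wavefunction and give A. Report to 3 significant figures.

A ≈ 0.264

Require ∫ |Ψ|² 4πs² ds = 1 over the whole domain.
The angular integral contributes 4π, leaving ∫₀^∞ s²|Ψ|² ds.
Using ∫₀^∞ sⁿ e^(−αs) ds = n!/αⁿ⁺¹, ∫|Ψ|² 4πs² ds = A²·(8·π·b^3).
Hence A² = 1/[8·π·b^3].
Plugging in b = 0.830 yields A = 0.2638.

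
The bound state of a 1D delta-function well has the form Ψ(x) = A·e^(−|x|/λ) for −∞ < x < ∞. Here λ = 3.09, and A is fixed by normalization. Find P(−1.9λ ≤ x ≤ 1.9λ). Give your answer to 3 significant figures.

The probability is P = ∫ |Ψ|² dx over [−1.9λ, 1.9λ].
The normalization integral ∫|Ψ|²dx over the whole domain equals λ·A², and A² cancels in the ratio.
Both integrals are even about x = 0, so only the x ≥ 0 halves are needed (the factors of 2 cancel). Let u = x/λ; then A² and the length scale cancel, so P = ∫_{0}^{1.9} e^(-2·u) du ÷ ∫_{0}^{∞} e^(-2·u) du.
An antiderivative of e^(-2·u) is -e^(-2·u)/2; evaluating from 0 to 1.9 gives 1/2 - e^(-19/5)/2, while the full integral is 1/2.
The result is P = 0.9776.

P ≈ 0.978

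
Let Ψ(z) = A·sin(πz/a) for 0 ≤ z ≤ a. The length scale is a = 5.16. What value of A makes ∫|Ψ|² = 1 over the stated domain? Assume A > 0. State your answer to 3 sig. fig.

The normalization condition is ∫|Ψ|² dz = 1 from 0 to a.
With ∫₀^a sin²(nπz/a) dz = a/2, carrying out the integral gives A² · a/2.
So A² = (a/2)^(−1).
Substituting a = 5.16 gives A² = 0.3876, so A = 0.6226.

A ≈ 0.623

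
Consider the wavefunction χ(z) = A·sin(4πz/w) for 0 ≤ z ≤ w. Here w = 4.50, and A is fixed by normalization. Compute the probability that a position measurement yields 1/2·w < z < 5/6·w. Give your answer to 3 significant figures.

P ≈ 0.299

The probability is P = ∫ |χ|² dz over [1/2·w, 5/6·w].
With A² fixed by ∫|χ|² = 1, i.e. A² = (w/2)^(−1), substitute and integrate.
In terms of u = z/w (A² and the length scale cancel between numerator and denominator), P = [∫_{1/2}^{5/6} sin(4·π·u)^2 du] / [∫_{0}^{1} sin(4·π·u)^2 du].
Using ∫ sin(4·π·u)^2 du = u/2 - sin(4·π·u)·cos(4·π·u)/(8·π), the numerator is -√(3)/(32·π) + 1/6 and the denominator is 1/2.
This works out to P = (-√(3)/16 + π/3)/π.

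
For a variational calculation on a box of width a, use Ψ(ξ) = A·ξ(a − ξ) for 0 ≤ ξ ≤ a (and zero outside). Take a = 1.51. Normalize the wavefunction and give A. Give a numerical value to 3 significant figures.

We need A² ∫|f|² dξ = 1, taking the integral from 0 to a.
Expanding the polynomial and integrating term by term, carrying out the integral gives A² · a^5/30.
With a = 1.51: A² = 3.822 and A = 1.955.

A ≈ 1.95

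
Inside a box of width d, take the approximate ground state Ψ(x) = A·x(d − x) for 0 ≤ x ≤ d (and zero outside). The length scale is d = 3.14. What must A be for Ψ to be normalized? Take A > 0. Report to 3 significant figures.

We need A² ∫|f|² dx = 1, taking the integral from 0 to d.
Expanding the polynomial and integrating term by term, ∫|Ψ|² dx = A²·(d^5/30).
Substituting d = 3.14 gives A² = 0.09828, so A = 0.3135.

A ≈ 0.313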